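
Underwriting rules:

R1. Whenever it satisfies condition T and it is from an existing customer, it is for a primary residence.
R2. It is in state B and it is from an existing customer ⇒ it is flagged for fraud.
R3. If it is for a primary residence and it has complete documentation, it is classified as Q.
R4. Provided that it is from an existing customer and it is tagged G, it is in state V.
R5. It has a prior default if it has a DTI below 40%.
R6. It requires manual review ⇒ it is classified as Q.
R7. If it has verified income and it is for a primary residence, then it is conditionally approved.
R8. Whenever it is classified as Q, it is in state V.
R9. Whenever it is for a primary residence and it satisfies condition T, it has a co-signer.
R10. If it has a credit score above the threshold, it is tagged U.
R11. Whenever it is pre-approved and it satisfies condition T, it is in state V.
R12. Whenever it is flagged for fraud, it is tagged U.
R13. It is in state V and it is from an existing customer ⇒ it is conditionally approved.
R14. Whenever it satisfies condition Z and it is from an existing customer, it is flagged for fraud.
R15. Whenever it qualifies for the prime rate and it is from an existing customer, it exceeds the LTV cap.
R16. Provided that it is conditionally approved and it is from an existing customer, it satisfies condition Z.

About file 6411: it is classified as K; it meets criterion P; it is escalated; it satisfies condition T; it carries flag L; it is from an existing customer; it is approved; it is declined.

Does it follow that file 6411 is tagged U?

No

Forward chaining from the given facts derives: is for a primary residence, has a co-signer.
Rules concluding "it is tagged U": R10 needs "it has a credit score above the threshold"; R12 needs "it is flagged for fraud" — none of these are established.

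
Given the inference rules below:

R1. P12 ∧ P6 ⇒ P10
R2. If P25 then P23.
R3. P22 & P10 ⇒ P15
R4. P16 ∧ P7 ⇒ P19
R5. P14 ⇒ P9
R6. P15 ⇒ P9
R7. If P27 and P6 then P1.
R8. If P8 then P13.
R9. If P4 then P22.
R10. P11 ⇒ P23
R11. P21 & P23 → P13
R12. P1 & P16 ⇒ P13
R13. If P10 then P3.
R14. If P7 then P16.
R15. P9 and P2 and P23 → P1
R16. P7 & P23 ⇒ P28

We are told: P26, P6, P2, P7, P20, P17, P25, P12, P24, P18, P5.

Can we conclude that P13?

Forward chaining from the given facts derives: P10, P23, P3, P16, P28, P19.
Rules concluding P13: R8 needs P8; R11 needs P21; R12 needs P1 — none of these are established.

No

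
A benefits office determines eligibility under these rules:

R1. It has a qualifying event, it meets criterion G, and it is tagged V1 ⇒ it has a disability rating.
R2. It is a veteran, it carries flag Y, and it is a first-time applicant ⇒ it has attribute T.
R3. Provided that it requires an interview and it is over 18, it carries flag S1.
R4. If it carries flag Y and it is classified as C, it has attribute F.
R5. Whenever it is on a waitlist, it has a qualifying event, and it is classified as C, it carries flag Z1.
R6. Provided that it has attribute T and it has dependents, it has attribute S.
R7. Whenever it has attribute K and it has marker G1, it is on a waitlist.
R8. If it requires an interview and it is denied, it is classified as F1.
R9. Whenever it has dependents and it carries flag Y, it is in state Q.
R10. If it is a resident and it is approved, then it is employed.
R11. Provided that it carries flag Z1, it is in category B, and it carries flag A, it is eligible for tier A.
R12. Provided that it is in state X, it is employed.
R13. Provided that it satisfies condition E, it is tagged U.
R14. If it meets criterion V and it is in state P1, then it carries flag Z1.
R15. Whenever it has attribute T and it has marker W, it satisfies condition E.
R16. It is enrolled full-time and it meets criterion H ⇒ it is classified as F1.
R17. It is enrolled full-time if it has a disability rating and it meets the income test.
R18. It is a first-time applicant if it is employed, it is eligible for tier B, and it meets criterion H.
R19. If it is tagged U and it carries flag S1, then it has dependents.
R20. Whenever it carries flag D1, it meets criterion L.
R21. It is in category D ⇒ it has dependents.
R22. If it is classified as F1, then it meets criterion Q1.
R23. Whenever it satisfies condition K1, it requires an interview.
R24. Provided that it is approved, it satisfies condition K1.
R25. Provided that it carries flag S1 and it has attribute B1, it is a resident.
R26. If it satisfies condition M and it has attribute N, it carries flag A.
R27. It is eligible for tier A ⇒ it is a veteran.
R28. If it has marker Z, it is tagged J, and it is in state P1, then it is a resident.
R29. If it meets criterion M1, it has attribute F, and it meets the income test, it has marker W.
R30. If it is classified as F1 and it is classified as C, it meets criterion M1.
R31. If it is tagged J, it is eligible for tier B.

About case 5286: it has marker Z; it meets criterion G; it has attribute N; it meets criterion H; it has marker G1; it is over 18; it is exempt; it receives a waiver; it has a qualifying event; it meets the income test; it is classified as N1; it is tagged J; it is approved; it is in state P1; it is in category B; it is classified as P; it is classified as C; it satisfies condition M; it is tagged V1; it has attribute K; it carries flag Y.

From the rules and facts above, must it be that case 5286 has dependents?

By R1 (it has a qualifying event, it meets criterion G, it is tagged V1): it has a disability rating.
By R4 (it carries flag Y, it is classified as C): it has attribute F.
By R7 (it has attribute K, it has marker G1): it is on a waitlist.
By R17 (it has a disability rating, it meets the income test): it is enrolled full-time.
By R24 (it is approved): it satisfies condition K1.
By R26 (it satisfies condition M, it has attribute N): it carries flag A.
By R28 (it has marker Z, it is tagged J, it is in state P1): it is a resident.
By R31 (it is tagged J): it is eligible for tier B.
By R5 (it is on a waitlist, it has a qualifying event, it is classified as C): it carries flag Z1.
By R10 (it is a resident, it is approved): it is employed.
By R11 (it carries flag Z1, it is in category B, it carries flag A): it is eligible for tier A.
By R16 (it is enrolled full-time, it meets criterion H): it is classified as F1.
By R18 (it is employed, it is eligible for tier B, it meets criterion H): it is a first-time applicant.
By R23 (it satisfies condition K1): it requires an interview.
By R27 (it is eligible for tier A): it is a veteran.
By R30 (it is classified as F1, it is classified as C): it meets criterion M1.
By R2 (it is a veteran, it carries flag Y, it is a first-time applicant): it has attribute T.
By R3 (it requires an interview, it is over 18): it carries flag S1.
By R29 (it meets criterion M1, it has attribute F, it meets the income test): it has marker W.
By R15 (it has attribute T, it has marker W): it satisfies condition E.
By R13 (it satisfies condition E): it is tagged U.
By R19 (it is tagged U, it carries flag S1): it has dependents.

Yes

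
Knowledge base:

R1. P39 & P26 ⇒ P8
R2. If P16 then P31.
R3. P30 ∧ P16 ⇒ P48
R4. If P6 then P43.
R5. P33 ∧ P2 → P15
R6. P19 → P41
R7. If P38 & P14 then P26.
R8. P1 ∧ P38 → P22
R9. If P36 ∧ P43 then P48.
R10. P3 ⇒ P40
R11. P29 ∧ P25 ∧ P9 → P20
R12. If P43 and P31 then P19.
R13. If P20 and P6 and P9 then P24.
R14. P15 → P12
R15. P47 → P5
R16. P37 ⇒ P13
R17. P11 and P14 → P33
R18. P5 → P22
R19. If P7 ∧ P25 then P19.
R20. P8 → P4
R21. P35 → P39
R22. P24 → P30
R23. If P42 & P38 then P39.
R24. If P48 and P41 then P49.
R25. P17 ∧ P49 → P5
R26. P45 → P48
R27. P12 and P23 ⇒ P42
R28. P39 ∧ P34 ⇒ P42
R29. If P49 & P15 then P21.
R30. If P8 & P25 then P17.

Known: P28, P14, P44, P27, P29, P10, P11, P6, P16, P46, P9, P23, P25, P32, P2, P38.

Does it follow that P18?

No

Forward chaining from the given facts derives: P31, P43, P26, P20, P19, P24, P33, P30, P48, P15, P41, P12, P49, P42, P21, P39, P8, P4, P17, P5, P22.
No rule has P18 as its conclusion, and it is not among the given facts.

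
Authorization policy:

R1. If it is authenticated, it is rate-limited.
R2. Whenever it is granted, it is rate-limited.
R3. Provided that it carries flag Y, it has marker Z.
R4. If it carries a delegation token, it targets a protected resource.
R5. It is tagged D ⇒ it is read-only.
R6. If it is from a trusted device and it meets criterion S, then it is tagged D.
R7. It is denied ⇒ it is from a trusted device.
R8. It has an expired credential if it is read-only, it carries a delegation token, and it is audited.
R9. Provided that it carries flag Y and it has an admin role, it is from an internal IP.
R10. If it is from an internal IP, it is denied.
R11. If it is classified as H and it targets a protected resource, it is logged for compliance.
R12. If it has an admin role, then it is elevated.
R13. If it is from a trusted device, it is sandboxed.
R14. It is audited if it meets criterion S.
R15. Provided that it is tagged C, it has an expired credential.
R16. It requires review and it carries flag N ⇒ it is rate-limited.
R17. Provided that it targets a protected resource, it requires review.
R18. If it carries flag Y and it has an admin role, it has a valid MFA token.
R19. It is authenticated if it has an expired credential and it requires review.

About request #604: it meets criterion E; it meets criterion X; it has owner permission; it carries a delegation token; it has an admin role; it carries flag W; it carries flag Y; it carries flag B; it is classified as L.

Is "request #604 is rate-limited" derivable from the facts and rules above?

Forward chaining from the given facts derives: has marker Z, targets a protected resource, is from an internal IP, is denied, is elevated, requires review, has a valid MFA token, is from a trusted device, is sandboxed.
Rules concluding "it is rate-limited": R1 needs "it is authenticated"; R2 needs "it is granted"; R16 needs "it carries flag N" — none of these are established.

No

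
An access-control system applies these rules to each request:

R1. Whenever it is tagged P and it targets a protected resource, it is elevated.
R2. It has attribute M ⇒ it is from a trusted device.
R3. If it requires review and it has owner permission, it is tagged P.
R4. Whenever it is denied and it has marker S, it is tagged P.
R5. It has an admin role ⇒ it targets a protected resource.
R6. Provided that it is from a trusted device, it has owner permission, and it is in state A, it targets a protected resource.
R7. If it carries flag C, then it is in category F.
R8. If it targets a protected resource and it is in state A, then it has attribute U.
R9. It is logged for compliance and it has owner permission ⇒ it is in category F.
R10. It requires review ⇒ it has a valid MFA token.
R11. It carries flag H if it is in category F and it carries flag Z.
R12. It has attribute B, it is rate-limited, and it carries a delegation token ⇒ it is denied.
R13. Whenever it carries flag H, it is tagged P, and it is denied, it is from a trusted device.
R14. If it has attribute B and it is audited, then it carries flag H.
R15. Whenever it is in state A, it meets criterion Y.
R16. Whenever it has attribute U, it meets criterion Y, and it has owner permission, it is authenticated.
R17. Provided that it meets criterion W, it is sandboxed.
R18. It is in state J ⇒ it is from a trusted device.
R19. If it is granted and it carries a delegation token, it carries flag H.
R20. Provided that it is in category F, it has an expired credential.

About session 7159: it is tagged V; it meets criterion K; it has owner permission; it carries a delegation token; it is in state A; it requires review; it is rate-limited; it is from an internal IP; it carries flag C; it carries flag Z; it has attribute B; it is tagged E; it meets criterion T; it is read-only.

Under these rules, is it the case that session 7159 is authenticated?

Yes

By R3 (it requires review, it has owner permission): it is tagged P.
By R7 (it carries flag C): it is in category F.
By R11 (it is in category F, it carries flag Z): it carries flag H.
By R12 (it has attribute B, it is rate-limited, it carries a delegation token): it is denied.
By R13 (it carries flag H, it is tagged P, it is denied): it is from a trusted device.
By R15 (it is in state A): it meets criterion Y.
By R6 (it is from a trusted device, it has owner permission, it is in state A): it targets a protected resource.
By R8 (it targets a protected resource, it is in state A): it has attribute U.
By R16 (it has attribute U, it meets criterion Y, it has owner permission): it is authenticated.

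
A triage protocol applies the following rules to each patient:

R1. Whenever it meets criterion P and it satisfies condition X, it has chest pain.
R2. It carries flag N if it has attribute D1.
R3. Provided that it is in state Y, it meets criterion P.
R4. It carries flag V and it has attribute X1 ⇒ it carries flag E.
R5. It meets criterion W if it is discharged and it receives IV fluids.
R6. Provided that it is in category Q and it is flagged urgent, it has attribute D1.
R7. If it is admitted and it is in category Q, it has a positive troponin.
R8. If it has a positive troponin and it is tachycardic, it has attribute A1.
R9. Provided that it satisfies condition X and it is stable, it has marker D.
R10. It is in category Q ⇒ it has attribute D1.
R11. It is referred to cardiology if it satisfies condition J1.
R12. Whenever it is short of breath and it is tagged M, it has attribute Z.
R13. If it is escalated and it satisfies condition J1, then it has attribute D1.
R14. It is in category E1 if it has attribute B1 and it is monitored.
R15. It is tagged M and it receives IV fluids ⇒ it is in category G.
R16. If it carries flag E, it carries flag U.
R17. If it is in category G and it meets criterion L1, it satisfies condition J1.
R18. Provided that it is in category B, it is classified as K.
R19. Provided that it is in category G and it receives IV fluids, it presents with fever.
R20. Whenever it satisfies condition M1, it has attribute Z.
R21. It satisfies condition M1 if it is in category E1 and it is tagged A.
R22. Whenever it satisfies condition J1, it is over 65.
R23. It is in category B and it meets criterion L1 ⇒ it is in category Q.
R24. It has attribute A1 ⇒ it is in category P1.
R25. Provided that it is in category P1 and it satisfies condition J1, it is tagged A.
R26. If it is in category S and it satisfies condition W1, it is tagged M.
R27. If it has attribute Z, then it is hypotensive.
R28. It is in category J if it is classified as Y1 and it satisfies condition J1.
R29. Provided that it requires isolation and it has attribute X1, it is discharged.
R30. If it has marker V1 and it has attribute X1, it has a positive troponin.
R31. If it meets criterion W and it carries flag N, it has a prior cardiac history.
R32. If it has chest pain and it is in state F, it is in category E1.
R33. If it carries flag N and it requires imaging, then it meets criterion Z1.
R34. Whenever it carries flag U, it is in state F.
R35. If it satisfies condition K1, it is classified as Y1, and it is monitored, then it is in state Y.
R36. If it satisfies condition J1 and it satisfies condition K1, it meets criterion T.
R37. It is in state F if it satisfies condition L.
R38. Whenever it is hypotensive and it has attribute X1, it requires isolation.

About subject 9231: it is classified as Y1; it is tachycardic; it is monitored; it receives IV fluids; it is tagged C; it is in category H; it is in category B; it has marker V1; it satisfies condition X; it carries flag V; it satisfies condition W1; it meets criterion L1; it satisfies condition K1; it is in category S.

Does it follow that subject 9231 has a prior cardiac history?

Forward chaining from the given facts derives: is classified as K, is in category Q, is tagged M, is in state Y, meets criterion P, has attribute D1, is in category G, satisfies condition J1, presents with fever, is over 65, is in category J, meets criterion T, has chest pain, carries flag N, is referred to cardiology.
The only rule concluding "it has a prior cardiac history" is R31, which needs "it meets criterion W"; that is never established.

No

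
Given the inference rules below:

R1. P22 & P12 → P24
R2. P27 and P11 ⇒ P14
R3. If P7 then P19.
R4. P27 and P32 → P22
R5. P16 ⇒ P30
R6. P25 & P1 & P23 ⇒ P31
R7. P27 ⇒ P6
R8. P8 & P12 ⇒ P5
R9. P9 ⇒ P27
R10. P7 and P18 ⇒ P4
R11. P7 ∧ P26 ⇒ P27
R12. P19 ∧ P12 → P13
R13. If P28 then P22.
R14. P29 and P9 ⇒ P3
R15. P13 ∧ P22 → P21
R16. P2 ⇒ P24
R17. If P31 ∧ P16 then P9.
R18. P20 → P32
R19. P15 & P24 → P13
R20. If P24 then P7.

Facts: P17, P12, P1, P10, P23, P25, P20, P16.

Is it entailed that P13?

P31  (by R6: P25, P1, P23)
P9  (by R17: P31, P16)
P32  (by R18: P20)
P27  (by R9: P9)
P22  (by R4: P27, P32)
P24  (by R1: P22, P12)
P7  (by R20: P24)
P19  (by R3: P7)
P13  (by R12: P19, P12)

Yes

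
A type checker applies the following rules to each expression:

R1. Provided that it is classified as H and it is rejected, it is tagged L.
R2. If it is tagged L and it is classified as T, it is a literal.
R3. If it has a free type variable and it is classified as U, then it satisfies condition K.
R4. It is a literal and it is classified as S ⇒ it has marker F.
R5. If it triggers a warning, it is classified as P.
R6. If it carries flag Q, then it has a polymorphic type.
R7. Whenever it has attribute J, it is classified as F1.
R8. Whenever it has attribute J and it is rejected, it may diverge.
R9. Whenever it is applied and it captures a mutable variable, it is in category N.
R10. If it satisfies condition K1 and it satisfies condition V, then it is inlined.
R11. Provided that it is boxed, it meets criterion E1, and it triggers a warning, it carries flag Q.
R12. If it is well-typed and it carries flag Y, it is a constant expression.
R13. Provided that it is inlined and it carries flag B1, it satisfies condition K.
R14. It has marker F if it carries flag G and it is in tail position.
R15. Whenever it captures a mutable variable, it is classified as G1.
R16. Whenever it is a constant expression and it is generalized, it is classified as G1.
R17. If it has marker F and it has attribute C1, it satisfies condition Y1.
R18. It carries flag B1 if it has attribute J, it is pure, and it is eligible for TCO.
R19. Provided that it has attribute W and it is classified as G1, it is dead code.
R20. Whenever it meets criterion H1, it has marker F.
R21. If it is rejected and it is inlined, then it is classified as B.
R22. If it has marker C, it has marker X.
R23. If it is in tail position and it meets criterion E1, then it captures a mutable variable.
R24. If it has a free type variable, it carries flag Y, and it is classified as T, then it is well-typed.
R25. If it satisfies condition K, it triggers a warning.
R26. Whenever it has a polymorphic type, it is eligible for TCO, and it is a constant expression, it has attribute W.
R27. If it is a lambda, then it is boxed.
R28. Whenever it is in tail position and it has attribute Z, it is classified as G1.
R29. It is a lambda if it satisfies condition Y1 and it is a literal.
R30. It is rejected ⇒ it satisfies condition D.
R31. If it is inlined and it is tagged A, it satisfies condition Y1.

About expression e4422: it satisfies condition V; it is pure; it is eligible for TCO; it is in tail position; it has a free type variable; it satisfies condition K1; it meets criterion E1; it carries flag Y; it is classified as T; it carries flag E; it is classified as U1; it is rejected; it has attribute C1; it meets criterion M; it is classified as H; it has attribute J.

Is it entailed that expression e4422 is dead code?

No

Forward chaining from the given facts derives: is tagged L, is a literal, is classified as F1, may diverge, is inlined, carries flag B1, is classified as B, captures a mutable variable, is well-typed, satisfies condition D, is a constant expression, satisfies condition K, is classified as G1, triggers a warning, is classified as P.
The only rule concluding "it is dead code" is R19, which needs "it has attribute W"; that is never established.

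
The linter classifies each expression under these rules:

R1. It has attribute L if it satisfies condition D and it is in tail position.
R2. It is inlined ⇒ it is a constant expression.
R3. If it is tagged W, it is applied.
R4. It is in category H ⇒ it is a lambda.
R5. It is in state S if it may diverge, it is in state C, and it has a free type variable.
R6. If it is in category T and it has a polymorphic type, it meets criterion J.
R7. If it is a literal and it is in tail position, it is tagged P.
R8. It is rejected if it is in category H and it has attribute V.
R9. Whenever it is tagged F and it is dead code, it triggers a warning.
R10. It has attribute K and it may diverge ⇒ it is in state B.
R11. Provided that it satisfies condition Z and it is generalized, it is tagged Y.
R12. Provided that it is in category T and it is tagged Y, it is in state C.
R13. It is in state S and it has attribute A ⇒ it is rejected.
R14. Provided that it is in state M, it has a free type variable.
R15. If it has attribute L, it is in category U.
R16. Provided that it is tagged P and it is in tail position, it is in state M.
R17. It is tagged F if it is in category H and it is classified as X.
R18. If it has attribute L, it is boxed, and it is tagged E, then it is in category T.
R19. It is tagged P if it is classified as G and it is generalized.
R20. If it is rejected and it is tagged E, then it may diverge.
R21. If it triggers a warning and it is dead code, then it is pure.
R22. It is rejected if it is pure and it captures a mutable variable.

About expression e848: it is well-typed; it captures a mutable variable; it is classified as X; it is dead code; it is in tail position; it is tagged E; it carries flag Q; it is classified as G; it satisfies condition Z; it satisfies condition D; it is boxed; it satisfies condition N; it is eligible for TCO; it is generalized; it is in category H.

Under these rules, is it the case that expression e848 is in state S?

Yes

By R1 (it satisfies condition D, it is in tail position): it has attribute L.
By R11 (it satisfies condition Z, it is generalized): it is tagged Y.
By R17 (it is in category H, it is classified as X): it is tagged F.
By R18 (it has attribute L, it is boxed, it is tagged E): it is in category T.
By R19 (it is classified as G, it is generalized): it is tagged P.
By R9 (it is tagged F, it is dead code): it triggers a warning.
By R12 (it is in category T, it is tagged Y): it is in state C.
By R16 (it is tagged P, it is in tail position): it is in state M.
By R21 (it triggers a warning, it is dead code): it is pure.
By R22 (it is pure, it captures a mutable variable): it is rejected.
By R14 (it is in state M): it has a free type variable.
By R20 (it is rejected, it is tagged E): it may diverge.
By R5 (it may diverge, it is in state C, it has a free type variable): it is in state S.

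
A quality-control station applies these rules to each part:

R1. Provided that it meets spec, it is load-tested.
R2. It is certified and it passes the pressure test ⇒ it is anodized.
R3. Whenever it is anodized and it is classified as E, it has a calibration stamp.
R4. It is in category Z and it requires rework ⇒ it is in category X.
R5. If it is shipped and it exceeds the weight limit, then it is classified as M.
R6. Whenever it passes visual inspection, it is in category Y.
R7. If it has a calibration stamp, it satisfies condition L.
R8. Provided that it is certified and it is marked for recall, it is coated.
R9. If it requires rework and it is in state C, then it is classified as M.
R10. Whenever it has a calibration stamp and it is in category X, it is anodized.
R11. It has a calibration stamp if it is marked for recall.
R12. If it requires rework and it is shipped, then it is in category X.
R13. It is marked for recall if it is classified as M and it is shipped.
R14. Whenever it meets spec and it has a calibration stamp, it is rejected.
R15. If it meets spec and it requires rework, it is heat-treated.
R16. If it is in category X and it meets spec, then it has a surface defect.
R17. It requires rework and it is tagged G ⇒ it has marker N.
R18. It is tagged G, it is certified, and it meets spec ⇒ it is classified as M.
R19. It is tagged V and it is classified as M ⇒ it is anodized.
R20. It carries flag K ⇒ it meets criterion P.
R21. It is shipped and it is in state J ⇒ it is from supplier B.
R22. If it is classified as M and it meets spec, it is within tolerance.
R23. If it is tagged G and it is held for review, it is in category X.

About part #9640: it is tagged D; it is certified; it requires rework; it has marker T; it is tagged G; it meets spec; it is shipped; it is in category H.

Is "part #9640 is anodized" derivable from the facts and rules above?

By R12 (it requires rework, it is shipped): it is in category X.
By R18 (it is tagged G, it is certified, it meets spec): it is classified as M.
By R13 (it is classified as M, it is shipped): it is marked for recall.
By R11 (it is marked for recall): it has a calibration stamp.
By R10 (it has a calibration stamp, it is in category X): it is anodized.

Yes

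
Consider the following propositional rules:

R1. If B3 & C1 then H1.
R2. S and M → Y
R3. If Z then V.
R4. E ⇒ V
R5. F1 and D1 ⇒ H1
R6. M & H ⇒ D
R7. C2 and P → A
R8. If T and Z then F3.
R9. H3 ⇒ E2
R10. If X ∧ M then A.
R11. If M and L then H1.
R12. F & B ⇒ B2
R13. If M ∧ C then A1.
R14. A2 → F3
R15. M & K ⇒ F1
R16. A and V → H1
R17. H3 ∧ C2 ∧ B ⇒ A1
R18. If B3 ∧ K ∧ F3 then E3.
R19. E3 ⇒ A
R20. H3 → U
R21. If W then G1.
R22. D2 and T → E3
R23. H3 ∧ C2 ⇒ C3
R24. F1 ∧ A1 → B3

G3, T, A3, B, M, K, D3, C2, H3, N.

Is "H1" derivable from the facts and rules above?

Forward chaining from the given facts derives: E2, F1, A1, U, C3, B3.
Rules concluding H1: R1 needs C1; R5 needs D1; R11 needs L; R16 needs A — none of these are established.

No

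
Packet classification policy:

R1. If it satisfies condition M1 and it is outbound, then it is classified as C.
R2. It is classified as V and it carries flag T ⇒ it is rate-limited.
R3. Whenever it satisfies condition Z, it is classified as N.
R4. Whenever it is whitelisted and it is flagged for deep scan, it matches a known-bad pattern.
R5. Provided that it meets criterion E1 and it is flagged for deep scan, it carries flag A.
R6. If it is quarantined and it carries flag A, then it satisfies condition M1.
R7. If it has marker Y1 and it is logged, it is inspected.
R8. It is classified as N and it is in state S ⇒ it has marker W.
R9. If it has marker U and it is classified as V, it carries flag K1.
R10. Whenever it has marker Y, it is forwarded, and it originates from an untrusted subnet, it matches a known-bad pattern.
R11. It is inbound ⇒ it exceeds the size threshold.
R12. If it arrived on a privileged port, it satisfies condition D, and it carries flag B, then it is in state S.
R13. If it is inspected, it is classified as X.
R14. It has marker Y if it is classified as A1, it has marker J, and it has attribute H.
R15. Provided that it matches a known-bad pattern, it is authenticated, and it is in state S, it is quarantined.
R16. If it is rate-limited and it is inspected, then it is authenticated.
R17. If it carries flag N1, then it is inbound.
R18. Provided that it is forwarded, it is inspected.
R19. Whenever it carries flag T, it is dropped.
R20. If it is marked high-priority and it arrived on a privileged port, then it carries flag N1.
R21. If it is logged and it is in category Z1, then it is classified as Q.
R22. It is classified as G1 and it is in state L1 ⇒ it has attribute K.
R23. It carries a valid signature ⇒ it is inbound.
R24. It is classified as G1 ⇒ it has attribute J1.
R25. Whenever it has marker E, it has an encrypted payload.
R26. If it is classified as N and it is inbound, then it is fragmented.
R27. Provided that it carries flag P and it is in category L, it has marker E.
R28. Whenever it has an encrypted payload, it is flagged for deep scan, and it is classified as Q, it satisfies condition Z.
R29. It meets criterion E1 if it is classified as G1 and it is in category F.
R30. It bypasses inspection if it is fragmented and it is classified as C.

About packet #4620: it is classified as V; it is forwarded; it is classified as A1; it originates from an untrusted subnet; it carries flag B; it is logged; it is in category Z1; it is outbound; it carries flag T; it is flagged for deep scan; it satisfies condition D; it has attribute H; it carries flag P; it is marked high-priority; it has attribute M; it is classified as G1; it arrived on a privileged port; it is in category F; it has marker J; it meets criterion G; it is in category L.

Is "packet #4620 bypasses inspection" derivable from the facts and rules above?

By R2 (it is classified as V, it carries flag T): it is rate-limited.
By R12 (it arrived on a privileged port, it satisfies condition D, it carries flag B): it is in state S.
By R14 (it is classified as A1, it has marker J, it has attribute H): it has marker Y.
By R18 (it is forwarded): it is inspected.
By R20 (it is marked high-priority, it arrived on a privileged port): it carries flag N1.
By R21 (it is logged, it is in category Z1): it is classified as Q.
By R27 (it carries flag P, it is in category L): it has marker E.
By R29 (it is classified as G1, it is in category F): it meets criterion E1.
By R5 (it meets criterion E1, it is flagged for deep scan): it carries flag A.
By R10 (it has marker Y, it is forwarded, it originates from an untrusted subnet): it matches a known-bad pattern.
By R16 (it is rate-limited, it is inspected): it is authenticated.
By R17 (it carries flag N1): it is inbound.
By R25 (it has marker E): it has an encrypted payload.
By R28 (it has an encrypted payload, it is flagged for deep scan, it is classified as Q): it satisfies condition Z.
By R3 (it satisfies condition Z): it is classified as N.
By R15 (it matches a known-bad pattern, it is authenticated, it is in state S): it is quarantined.
By R26 (it is classified as N, it is inbound): it is fragmented.
By R6 (it is quarantined, it carries flag A): it satisfies condition M1.
By R1 (it satisfies condition M1, it is outbound): it is classified as C.
By R30 (it is fragmented, it is classified as C): it bypasses inspection.

Yes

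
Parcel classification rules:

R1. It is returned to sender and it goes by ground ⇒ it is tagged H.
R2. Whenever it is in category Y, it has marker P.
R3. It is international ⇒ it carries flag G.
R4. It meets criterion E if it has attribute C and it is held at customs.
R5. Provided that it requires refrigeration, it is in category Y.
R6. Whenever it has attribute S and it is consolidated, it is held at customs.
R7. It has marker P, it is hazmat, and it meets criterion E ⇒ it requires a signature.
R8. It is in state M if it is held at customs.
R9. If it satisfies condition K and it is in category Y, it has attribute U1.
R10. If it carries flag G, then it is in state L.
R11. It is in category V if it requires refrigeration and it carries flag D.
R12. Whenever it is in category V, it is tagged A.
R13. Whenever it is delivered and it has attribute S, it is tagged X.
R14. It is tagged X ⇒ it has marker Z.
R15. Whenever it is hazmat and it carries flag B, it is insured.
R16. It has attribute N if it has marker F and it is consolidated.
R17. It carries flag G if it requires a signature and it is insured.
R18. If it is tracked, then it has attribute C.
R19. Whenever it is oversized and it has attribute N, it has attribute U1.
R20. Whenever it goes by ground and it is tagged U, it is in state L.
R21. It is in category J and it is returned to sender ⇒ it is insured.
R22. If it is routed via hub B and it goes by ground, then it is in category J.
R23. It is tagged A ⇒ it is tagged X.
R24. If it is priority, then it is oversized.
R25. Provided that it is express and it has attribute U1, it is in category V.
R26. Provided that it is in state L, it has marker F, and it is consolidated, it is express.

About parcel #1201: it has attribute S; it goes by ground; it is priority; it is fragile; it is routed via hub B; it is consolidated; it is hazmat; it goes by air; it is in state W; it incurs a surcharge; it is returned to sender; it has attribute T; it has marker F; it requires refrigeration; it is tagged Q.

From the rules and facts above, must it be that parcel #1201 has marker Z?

No

Forward chaining from the given facts derives: is tagged H, is in category Y, is held at customs, is in state M, has attribute N, is in category J, is oversized, has marker P, has attribute U1, is insured.
The only rule concluding "it has marker Z" is R14, which needs "it is tagged X"; that is never established.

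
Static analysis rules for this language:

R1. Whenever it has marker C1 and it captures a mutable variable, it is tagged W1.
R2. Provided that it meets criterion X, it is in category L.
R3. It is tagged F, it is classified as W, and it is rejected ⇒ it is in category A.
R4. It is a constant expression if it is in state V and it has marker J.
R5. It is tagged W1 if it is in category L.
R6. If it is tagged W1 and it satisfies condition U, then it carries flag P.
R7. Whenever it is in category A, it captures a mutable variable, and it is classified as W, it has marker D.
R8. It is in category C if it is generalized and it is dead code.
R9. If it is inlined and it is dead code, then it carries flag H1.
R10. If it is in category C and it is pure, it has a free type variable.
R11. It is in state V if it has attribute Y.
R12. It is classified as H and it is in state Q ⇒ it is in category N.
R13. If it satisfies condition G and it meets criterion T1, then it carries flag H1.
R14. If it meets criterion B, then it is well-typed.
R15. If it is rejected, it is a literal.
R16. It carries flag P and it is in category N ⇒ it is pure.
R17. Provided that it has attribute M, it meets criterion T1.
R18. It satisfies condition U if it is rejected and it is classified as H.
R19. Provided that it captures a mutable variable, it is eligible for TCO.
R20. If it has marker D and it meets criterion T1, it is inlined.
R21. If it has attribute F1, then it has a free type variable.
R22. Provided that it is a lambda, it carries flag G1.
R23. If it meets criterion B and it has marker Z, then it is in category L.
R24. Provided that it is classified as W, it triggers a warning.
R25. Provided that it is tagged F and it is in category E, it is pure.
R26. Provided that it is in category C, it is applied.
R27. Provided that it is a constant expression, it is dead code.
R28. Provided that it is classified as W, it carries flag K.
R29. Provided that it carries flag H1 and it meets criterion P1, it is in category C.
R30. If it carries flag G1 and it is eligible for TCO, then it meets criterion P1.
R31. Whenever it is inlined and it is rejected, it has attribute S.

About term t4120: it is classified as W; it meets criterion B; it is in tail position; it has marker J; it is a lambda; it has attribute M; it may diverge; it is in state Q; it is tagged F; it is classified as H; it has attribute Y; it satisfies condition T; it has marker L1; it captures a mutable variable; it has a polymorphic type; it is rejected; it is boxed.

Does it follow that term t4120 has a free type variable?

No

Forward chaining from the given facts derives: is in category A, has marker D, is in state V, is in category N, is well-typed, is a literal, meets criterion T1, satisfies condition U, is eligible for TCO, is inlined, carries flag G1, triggers a warning, carries flag K, meets criterion P1, has attribute S, is a constant expression, is dead code, carries flag H1, is in category C, is applied.
Rules concluding "it has a free type variable": R10 needs "it is pure"; R21 needs "it has attribute F1" — none of these are established.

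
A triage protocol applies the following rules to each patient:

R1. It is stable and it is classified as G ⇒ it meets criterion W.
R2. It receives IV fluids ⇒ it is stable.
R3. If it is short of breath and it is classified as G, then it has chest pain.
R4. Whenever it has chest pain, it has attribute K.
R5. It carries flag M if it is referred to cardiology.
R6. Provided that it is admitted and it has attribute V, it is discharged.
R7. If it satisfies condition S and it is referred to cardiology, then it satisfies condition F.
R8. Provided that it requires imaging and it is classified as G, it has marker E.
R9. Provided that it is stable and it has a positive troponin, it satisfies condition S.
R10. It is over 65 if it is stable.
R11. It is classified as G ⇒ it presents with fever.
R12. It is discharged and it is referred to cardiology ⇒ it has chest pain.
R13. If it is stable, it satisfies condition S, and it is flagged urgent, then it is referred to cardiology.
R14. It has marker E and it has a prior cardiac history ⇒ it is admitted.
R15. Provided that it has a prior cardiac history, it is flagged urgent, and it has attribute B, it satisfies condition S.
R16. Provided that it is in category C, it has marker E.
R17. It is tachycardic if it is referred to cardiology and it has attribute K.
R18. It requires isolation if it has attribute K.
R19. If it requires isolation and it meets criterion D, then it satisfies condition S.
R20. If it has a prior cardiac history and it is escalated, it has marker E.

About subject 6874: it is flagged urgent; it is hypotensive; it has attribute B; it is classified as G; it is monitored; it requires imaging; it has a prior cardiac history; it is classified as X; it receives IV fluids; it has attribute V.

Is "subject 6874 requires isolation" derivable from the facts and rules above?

Yes

By R2 (it receives IV fluids): it is stable.
By R8 (it requires imaging, it is classified as G): it has marker E.
By R14 (it has marker E, it has a prior cardiac history): it is admitted.
By R15 (it has a prior cardiac history, it is flagged urgent, it has attribute B): it satisfies condition S.
By R6 (it is admitted, it has attribute V): it is discharged.
By R13 (it is stable, it satisfies condition S, it is flagged urgent): it is referred to cardiology.
By R12 (it is discharged, it is referred to cardiology): it has chest pain.
By R4 (it has chest pain): it has attribute K.
By R18 (it has attribute K): it requires isolation.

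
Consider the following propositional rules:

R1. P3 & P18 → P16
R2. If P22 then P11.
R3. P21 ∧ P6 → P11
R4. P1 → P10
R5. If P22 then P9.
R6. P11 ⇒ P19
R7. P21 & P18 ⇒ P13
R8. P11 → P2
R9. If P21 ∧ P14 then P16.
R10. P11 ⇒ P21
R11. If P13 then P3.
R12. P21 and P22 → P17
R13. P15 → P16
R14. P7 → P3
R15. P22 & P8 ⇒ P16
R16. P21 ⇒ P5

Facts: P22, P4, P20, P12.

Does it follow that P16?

Forward chaining from the given facts derives: P11, P9, P19, P2, P21, P17, P5.
Rules concluding P16: R1 needs P3; R9 needs P14; R13 needs P15; R15 needs P8 — none of these are established.

No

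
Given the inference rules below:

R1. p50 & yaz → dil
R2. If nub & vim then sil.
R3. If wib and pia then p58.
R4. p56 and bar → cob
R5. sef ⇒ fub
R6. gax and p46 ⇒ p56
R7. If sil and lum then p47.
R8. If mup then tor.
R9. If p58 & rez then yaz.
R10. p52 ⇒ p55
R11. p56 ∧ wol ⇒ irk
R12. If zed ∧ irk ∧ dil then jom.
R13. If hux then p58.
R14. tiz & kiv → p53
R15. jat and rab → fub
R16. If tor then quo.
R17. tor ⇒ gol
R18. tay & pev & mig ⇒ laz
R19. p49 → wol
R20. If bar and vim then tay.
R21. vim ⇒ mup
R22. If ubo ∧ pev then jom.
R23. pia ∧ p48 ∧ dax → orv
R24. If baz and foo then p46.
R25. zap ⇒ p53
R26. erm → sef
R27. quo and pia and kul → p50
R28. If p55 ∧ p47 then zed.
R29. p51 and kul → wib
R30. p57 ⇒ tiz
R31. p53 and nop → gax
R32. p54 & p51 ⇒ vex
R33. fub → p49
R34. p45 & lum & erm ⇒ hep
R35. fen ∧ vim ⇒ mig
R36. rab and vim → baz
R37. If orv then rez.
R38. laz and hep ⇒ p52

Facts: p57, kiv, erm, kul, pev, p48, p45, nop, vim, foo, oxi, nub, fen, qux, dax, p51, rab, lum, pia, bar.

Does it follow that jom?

Yes

sil  (by R2: nub, vim)
p47  (by R7: sil, lum)
tay  (by R20: bar, vim)
mup  (by R21: vim)
orv  (by R23: pia, p48, dax)
sef  (by R26: erm)
wib  (by R29: p51, kul)
tiz  (by R30: p57)
hep  (by R34: p45, lum, erm)
mig  (by R35: fen, vim)
baz  (by R36: rab, vim)
rez  (by R37: orv)
p58  (by R3: wib, pia)
fub  (by R5: sef)
tor  (by R8: mup)
yaz  (by R9: p58, rez)
p53  (by R14: tiz, kiv)
quo  (by R16: tor)
laz  (by R18: tay, pev, mig)
p46  (by R24: baz, foo)
p50  (by R27: quo, pia, kul)
gax  (by R31: p53, nop)
p49  (by R33: fub)
p52  (by R38: laz, hep)
dil  (by R1: p50, yaz)
p56  (by R6: gax, p46)
p55  (by R10: p52)
wol  (by R19: p49)
zed  (by R28: p55, p47)
irk  (by R11: p56, wol)
jom  (by R12: zed, irk, dil)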